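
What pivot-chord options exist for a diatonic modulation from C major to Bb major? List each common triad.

Dm, F

Triads in C major: C (I), Dm (ii), Em (iii), F (IV), G (V), Am (vi), Bdim (vii°).
Triads in Bb major: Bb (I), Cm (ii), Dm (iii), Eb (IV), F (V), Gm (vi), Adim (vii°).
Shared triads with their functions: Dm (ii in C major, iii in Bb major); F (IV in C major, V in Bb major).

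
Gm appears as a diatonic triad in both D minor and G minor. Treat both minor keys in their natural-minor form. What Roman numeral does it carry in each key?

iv in D minor; i in G minor

The scale of D minor (natural minor) is D E F G A Bb C; G is degree 4, and the triad built there (G-Bb-D) is minor, so it is iv.
The scale of G minor (natural minor) is G A Bb C D Eb F; G is degree 1, and the triad built there (G-Bb-D) is minor, so it is i.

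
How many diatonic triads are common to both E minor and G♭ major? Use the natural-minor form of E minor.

0

Diatonic triads of E minor (natural minor): Em (i), F♯dim (ii°), G (III), Am (iv), Bm (v), C (VI), D (VII).
Diatonic triads of G♭ major: G♭ (I), A♭m (ii), B♭m (iii), C♭ (IV), D♭ (V), E♭m (vi), Fdim (vii°).
No triad has the same root and quality in both keys.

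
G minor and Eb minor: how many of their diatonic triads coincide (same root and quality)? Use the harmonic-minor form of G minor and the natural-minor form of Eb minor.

0

Diatonic triads of G minor (harmonic minor): G minor (i), A diminished (ii°), Bb augmented (III+), C minor (iv), D major (V), Eb major (VI), F# diminished (vii°).
Diatonic triads of Eb minor (natural minor): Eb minor (i), F diminished (ii°), Gb major (III), Ab minor (iv), Bb minor (v), Cb major (VI), Db major (VII).
No triad has the same root and quality in both keys.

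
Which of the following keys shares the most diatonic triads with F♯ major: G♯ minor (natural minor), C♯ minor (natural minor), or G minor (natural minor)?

G♯ minor

Triads of F♯ major: F♯ major (I), G♯ minor (ii), A♯ minor (iii), B major (IV), C♯ major (V), D♯ minor (vi), E♯ diminished (vii°).
G♯ minor (natural minor) shares 4: F♯, G♯m, B, D♯m.
C♯ minor (natural minor) shares 2: G♯m, B.
G minor (natural minor) shares 0: none.
The most common triads (4) are shared with G♯ minor.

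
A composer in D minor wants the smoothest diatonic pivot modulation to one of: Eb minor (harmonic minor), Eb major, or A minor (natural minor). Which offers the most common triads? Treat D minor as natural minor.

A minor

Triads of D minor (natural minor): Dm (i), Edim (ii°), F (III), Gm (iv), Am (v), Bb (VI), C (VII).
Eb minor (harmonic minor) shares 1: Bb.
Eb major shares 2: Gm, Bb.
A minor (natural minor) shares 4: Dm, F, Am, C.
The most common triads (4) are shared with A minor.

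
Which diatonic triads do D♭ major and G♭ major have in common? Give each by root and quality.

D♭, E♭m, G♭, B♭m

Triads in D♭ major: D♭ (I), E♭m (ii), Fm (iii), G♭ (IV), A♭ (V), B♭m (vi), Cdim (vii°).
Triads in G♭ major: G♭ (I), A♭m (ii), B♭m (iii), C♭ (IV), D♭ (V), E♭m (vi), Fdim (vii°).
Shared triads with their functions: D♭ (I in D♭ major, V in G♭ major); E♭m (ii in D♭ major, vi in G♭ major); G♭ (IV in D♭ major, I in G♭ major); B♭m (vi in D♭ major, iii in G♭ major).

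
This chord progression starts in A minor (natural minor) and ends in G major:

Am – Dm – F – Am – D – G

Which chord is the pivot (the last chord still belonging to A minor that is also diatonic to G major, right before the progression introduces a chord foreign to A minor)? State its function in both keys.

Chords diatonic to A minor: Am, Bdim, C, Dm, Em, F, G.
Reading the progression, the first chord not in that set is D, so the modulation leaves A minor there.
The chord immediately before D is Am, which is diatonic to both keys: i in A minor and ii in G major.

Am — i in A minor, ii in G major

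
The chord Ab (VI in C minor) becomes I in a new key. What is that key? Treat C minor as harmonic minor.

The numeral I denotes a major triad on scale degree 1. With Ab on degree 1, the tonic of the new key is Ab.
Degree 1 carries a major triad in major keys, so the destination is Ab major.
Check: the diatonic triads of Ab major are Ab (I), Bbm (ii), Cm (iii), Db (IV), Eb (V), Fm (vi), Gdim (vii°) — Ab is indeed I.

Ab major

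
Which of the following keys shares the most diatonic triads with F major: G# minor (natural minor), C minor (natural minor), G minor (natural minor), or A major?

Triads of F major: F major (I), G minor (ii), A minor (iii), Bb major (IV), C major (V), D minor (vi), E diminished (vii°).
G# minor (natural minor) shares 0: none.
C minor (natural minor) shares 2: Gm, Bb.
G minor (natural minor) shares 4: F, Gm, Bb, Dm.
A major shares 0: none.
The most common triads (4) are shared with G minor.

G minor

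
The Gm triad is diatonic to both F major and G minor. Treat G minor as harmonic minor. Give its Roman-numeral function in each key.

ii in F major; i in G minor

The scale of F major is F G A Bb C D E; G is degree 2, and the triad built there (G-Bb-D) is minor, so it is ii.
The scale of G minor (harmonic minor) is G A Bb C D Eb F#; G is degree 1, and the triad built there (G-Bb-D) is minor, so it is i.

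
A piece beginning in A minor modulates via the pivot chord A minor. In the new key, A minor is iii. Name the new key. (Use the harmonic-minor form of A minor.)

F major

The numeral iii denotes a minor triad on scale degree 3. With A on degree 3, the tonic of the new key is F.
Degree 3 carries a minor triad in major keys, so the destination is F major.
Check: the diatonic triads of F major are F (I), Gm (ii), Am (iii), B♭ (IV), C (V), Dm (vi), Edim (vii°) — A minor is indeed iii.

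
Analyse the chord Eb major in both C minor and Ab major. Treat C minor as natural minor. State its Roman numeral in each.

The scale of C minor (natural minor) is C D Eb F G Ab Bb; Eb is degree 3, and the triad built there (Eb-G-Bb) is major, so it is III.
The scale of Ab major is Ab Bb C Db Eb F G; Eb is degree 5, and the triad built there (Eb-G-Bb) is major, so it is V.

III in C minor; V in Ab major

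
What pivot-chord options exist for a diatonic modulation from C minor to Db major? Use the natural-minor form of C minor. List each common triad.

Fm, Ab

Triads in C minor (natural minor): Cm (i), Ddim (ii°), Eb (III), Fm (iv), Gm (v), Ab (VI), Bb (VII).
Triads in Db major: Db (I), Ebm (ii), Fm (iii), Gb (IV), Ab (V), Bbm (vi), Cdim (vii°).
Shared triads with their functions: Fm (iv in C minor, iii in Db major); Ab (VI in C minor, V in Db major).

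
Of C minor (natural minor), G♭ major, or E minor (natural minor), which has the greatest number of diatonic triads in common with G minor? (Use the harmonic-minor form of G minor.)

C minor

Triads of G minor (harmonic minor): Gm (i), Adim (ii°), B♭aug (III+), Cm (iv), D (V), E♭ (VI), F♯dim (vii°).
C minor (natural minor) shares 3: Gm, Cm, E♭.
G♭ major shares 0: none.
E minor (natural minor) shares 2: D, F♯dim.
The most common triads (3) are shared with C minor.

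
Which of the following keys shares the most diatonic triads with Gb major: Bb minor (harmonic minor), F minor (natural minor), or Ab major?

Triads of Gb major: Gb major (I), Ab minor (ii), Bb minor (iii), Cb major (IV), Db major (V), Eb minor (vi), F diminished (vii°).
Bb minor (harmonic minor) shares 3: Gb, Bbm, Ebm.
F minor (natural minor) shares 2: Bbm, Db.
Ab major shares 2: Bbm, Db.
The most common triads (3) are shared with Bb minor.

Bb minor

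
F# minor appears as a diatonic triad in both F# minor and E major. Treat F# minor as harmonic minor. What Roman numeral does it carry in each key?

The scale of F# minor (harmonic minor) is F# G# A B C# D E#; F# is degree 1, and the triad built there (F#-A-C#) is minor, so it is i.
The scale of E major is E F# G# A B C# D#; F# is degree 2, and the triad built there (F#-A-C#) is minor, so it is ii.

i in F# minor; ii in E major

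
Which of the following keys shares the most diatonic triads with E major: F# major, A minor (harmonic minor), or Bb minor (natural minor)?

Triads of E major: E (I), F#m (ii), G#m (iii), A (IV), B (V), C#m (vi), D#dim (vii°).
F# major shares 2: G#m, B.
A minor (harmonic minor) shares 1: E.
Bb minor (natural minor) shares 0: none.
The most common triads (2) are shared with F# major.

F# major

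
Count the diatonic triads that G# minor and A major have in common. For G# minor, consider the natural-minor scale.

Diatonic triads of G# minor (natural minor): G#m (i), A#dim (ii°), B (III), C#m (iv), D#m (v), E (VI), F# (VII).
Diatonic triads of A major: A (I), Bm (ii), C#m (iii), D (IV), E (V), F#m (vi), G#dim (vii°).
Matching root and quality in both lists: C#m, E.
That gives 2 common triads.

2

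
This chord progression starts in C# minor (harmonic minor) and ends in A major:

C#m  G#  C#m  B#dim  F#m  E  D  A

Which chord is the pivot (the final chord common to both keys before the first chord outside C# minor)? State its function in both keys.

F#m — iv in C# minor, vi in A major

Chords diatonic to C# minor: C#m, D#dim, Eaug, F#m, G#, A, B#dim.
Reading the progression, the first chord not in that set is E, so the modulation leaves C# minor there.
The chord immediately before E is F#m, which is diatonic to both keys: iv in C# minor and vi in A major.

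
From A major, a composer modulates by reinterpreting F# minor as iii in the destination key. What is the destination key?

D major

The numeral iii denotes a minor triad on scale degree 3. With F# on degree 3, the tonic of the new key is D.
Degree 3 carries a minor triad in major keys, so the destination is D major.
Check: the diatonic triads of D major are D (I), Em (ii), F#m (iii), G (IV), A (V), Bm (vi), C#dim (vii°) — F# minor is indeed iii.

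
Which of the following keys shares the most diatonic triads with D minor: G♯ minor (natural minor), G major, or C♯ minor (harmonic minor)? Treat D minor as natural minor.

Triads of D minor (natural minor): D minor (i), E diminished (ii°), F major (III), G minor (iv), A minor (v), B♭ major (VI), C major (VII).
G♯ minor (natural minor) shares 0: none.
G major shares 2: Am, C.
C♯ minor (harmonic minor) shares 0: none.
The most common triads (2) are shared with G major.

G major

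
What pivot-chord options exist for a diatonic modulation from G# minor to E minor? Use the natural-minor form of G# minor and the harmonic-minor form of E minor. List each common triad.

Triads in G# minor (natural minor): G# minor (i), A# diminished (ii°), B major (III), C# minor (iv), D# minor (v), E major (VI), F# major (VII).
Triads in E minor (harmonic minor): E minor (i), F# diminished (ii°), G augmented (III+), A minor (iv), B major (V), C major (VI), D# diminished (vii°).
Shared triads with their functions: B major (III in G# minor, V in E minor).

B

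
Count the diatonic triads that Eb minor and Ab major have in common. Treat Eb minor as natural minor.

2

Diatonic triads of Eb minor (natural minor): Ebm (i), Fdim (ii°), Gb (III), Abm (iv), Bbm (v), Cb (VI), Db (VII).
Diatonic triads of Ab major: Ab (I), Bbm (ii), Cm (iii), Db (IV), Eb (V), Fm (vi), Gdim (vii°).
Matching root and quality in both lists: Bbm, Db.
That gives 2 common triads.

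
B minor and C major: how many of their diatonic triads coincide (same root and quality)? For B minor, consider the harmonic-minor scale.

Diatonic triads of B minor (harmonic minor): Bm (i), C♯dim (ii°), Daug (III+), Em (iv), F♯ (V), G (VI), A♯dim (vii°).
Diatonic triads of C major: C (I), Dm (ii), Em (iii), F (IV), G (V), Am (vi), Bdim (vii°).
Matching root and quality in both lists: Em, G.
That gives 2 common triads.

2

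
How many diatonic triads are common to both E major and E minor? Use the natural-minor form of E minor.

0

Diatonic triads of E major: E major (I), F# minor (ii), G# minor (iii), A major (IV), B major (V), C# minor (vi), D# diminished (vii°).
Diatonic triads of E minor (natural minor): E minor (i), F# diminished (ii°), G major (III), A minor (iv), B minor (v), C major (VI), D major (VII).
No triad has the same root and quality in both keys.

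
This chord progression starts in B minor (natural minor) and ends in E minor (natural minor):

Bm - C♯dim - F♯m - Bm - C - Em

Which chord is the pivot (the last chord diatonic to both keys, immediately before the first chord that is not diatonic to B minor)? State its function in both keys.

Chords diatonic to B minor: Bm, C♯dim, D, Em, F♯m, G, A.
Reading the progression, the first chord not in that set is C, so the modulation leaves B minor there.
The chord immediately before C is Bm, which is diatonic to both keys: i in B minor and v in E minor.

Bm — i in B minor, v in E minor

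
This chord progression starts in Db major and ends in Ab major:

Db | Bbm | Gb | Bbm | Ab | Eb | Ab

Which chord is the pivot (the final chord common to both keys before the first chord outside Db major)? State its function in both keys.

Ab — V in Db major, I in Ab major

Chords diatonic to Db major: Db, Ebm, Fm, Gb, Ab, Bbm, Cdim.
Reading the progression, the first chord not in that set is Eb, so the modulation leaves Db major there.
The chord immediately before Eb is Ab, which is diatonic to both keys: V in Db major and I in Ab major.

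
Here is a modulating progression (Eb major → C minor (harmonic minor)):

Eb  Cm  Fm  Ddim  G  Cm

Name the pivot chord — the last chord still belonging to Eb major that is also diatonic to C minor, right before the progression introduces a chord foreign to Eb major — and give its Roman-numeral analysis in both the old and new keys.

Chords diatonic to Eb major: Eb, Fm, Gm, Ab, Bb, Cm, Ddim.
Reading the progression, the first chord not in that set is G, so the modulation leaves Eb major there.
The chord immediately before G is Ddim, which is diatonic to both keys: vii° in Eb major and ii° in C minor.

Ddim — vii° in Eb major, ii° in C minor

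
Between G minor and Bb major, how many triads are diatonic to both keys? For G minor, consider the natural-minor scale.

Diatonic triads of G minor (natural minor): G minor (i), A diminished (ii°), Bb major (III), C minor (iv), D minor (v), Eb major (VI), F major (VII).
Diatonic triads of Bb major: Bb major (I), C minor (ii), D minor (iii), Eb major (IV), F major (V), G minor (vi), A diminished (vii°).
Matching root and quality in both lists: G minor, A diminished, Bb major, C minor, D minor, Eb major, F major.
That gives 7 common triads.

7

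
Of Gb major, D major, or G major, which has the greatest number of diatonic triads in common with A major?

Triads of A major: A (I), Bm (ii), C#m (iii), D (IV), E (V), F#m (vi), G#dim (vii°).
Gb major shares 0: none.
D major shares 4: A, Bm, D, F#m.
G major shares 2: Bm, D.
The most common triads (4) are shared with D major.

D major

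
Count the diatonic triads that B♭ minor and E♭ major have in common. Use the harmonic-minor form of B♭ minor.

Diatonic triads of B♭ minor (harmonic minor): B♭m (i), Cdim (ii°), D♭aug (III+), E♭m (iv), F (V), G♭ (VI), Adim (vii°).
Diatonic triads of E♭ major: E♭ (I), Fm (ii), Gm (iii), A♭ (IV), B♭ (V), Cm (vi), Ddim (vii°).
No triad has the same root and quality in both keys.

0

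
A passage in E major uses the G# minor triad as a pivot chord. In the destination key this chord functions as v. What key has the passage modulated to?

The numeral v denotes a minor triad on scale degree 5. With G# on degree 5, the tonic of the new key is C#.
Degree 5 carries a minor triad in natural-minor keys, so the destination is C# minor.
Check: the diatonic triads of C# minor (natural minor) are C#m (i), D#dim (ii°), E (III), F#m (iv), G#m (v), A (VI), B (VII) — G# minor is indeed v.

C# minor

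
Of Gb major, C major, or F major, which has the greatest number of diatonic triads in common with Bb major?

Triads of Bb major: Bb major (I), C minor (ii), D minor (iii), Eb major (IV), F major (V), G minor (vi), A diminished (vii°).
Gb major shares 0: none.
C major shares 2: Dm, F.
F major shares 4: Bb, Dm, F, Gm.
The most common triads (4) are shared with F major.

F major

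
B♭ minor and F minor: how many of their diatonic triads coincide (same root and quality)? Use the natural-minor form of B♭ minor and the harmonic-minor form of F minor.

3

Diatonic triads of B♭ minor (natural minor): B♭m (i), Cdim (ii°), D♭ (III), E♭m (iv), Fm (v), G♭ (VI), A♭ (VII).
Diatonic triads of F minor (harmonic minor): Fm (i), Gdim (ii°), A♭aug (III+), B♭m (iv), C (V), D♭ (VI), Edim (vii°).
Matching root and quality in both lists: B♭m, D♭, Fm.
That gives 3 common triads.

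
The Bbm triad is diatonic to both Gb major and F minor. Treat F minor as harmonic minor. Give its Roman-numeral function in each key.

iii in Gb major; iv in F minor

The scale of Gb major is Gb Ab Bb Cb Db Eb F; Bb is degree 3, and the triad built there (Bb-Db-F) is minor, so it is iii.
The scale of F minor (harmonic minor) is F G Ab Bb C Db E; Bb is degree 4, and the triad built there (Bb-Db-F) is minor, so it is iv.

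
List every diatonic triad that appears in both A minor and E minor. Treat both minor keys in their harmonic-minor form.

Triads in A minor (harmonic minor): Am (i), Bdim (ii°), Caug (III+), Dm (iv), E (V), F (VI), G#dim (vii°).
Triads in E minor (harmonic minor): Em (i), F#dim (ii°), Gaug (III+), Am (iv), B (V), C (VI), D#dim (vii°).
Shared triads with their functions: Am (i in A minor, iv in E minor).

Am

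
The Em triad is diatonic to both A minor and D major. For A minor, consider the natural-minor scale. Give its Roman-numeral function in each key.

v in A minor; ii in D major

The scale of A minor (natural minor) is A B C D E F G; E is degree 5, and the triad built there (E-G-B) is minor, so it is v.
The scale of D major is D E F# G A B C#; E is degree 2, and the triad built there (E-G-B) is minor, so it is ii.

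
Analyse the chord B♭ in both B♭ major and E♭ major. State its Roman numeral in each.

I in B♭ major; V in E♭ major

The scale of B♭ major is B♭ C D E♭ F G A; B♭ is degree 1, and the triad built there (B♭-D-F) is major, so it is I.
The scale of E♭ major is E♭ F G A♭ B♭ C D; B♭ is degree 5, and the triad built there (B♭-D-F) is major, so it is V.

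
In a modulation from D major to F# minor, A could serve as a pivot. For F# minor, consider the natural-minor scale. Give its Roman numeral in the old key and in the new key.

The scale of D major is D E F# G A B C#; A is degree 5, and the triad built there (A-C#-E) is major, so it is V.
The scale of F# minor (natural minor) is F# G# A B C# D E; A is degree 3, and the triad built there (A-C#-E) is major, so it is III.

V in D major; III in F# minor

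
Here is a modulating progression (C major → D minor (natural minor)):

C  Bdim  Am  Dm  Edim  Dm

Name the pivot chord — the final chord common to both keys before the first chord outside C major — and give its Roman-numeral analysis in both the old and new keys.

Dm — ii in C major, i in D minor

Chords diatonic to C major: C, Dm, Em, F, G, Am, Bdim.
Reading the progression, the first chord not in that set is Edim, so the modulation leaves C major there.
The chord immediately before Edim is Dm, which is diatonic to both keys: ii in C major and i in D minor.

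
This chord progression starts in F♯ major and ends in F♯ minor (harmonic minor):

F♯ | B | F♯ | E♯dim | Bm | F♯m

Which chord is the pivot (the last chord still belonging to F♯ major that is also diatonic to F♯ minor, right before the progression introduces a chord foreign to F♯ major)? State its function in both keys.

E♯dim — vii° in F♯ major, vii° in F♯ minor

Chords diatonic to F♯ major: F♯, G♯m, A♯m, B, C♯, D♯m, E♯dim.
Reading the progression, the first chord not in that set is Bm, so the modulation leaves F♯ major there.
The chord immediately before Bm is E♯dim, which is diatonic to both keys: vii° in F♯ major and vii° in F♯ minor.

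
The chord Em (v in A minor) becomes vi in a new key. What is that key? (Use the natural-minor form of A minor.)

The numeral vi denotes a minor triad on scale degree 6. With E on degree 6, the tonic of the new key is G.
Degree 6 carries a minor triad in major keys, so the destination is G major.
Check: the diatonic triads of G major are G (I), Am (ii), Bm (iii), C (IV), D (V), Em (vi), F#dim (vii°) — Em is indeed vi.

G major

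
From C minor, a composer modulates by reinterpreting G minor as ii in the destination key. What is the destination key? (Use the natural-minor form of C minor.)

F major

The numeral ii denotes a minor triad on scale degree 2. With G on degree 2, the tonic of the new key is F.
Degree 2 carries a minor triad in major keys, so the destination is F major.
Check: the diatonic triads of F major are F (I), Gm (ii), Am (iii), Bb (IV), C (V), Dm (vi), Edim (vii°) — G minor is indeed ii.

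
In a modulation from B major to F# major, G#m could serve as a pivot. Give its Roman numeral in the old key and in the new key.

vi in B major; ii in F# major

The scale of B major is B C# D# E F# G# A#; G# is degree 6, and the triad built there (G#-B-D#) is minor, so it is vi.
The scale of F# major is F# G# A# B C# D# E#; G# is degree 2, and the triad built there (G#-B-D#) is minor, so it is ii.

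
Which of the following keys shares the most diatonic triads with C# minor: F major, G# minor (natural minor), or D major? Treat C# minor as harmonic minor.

D major

Triads of C# minor (harmonic minor): C# minor (i), D# diminished (ii°), E augmented (III+), F# minor (iv), G# major (V), A major (VI), B# diminished (vii°).
F major shares 0: none.
G# minor (natural minor) shares 1: C#m.
D major shares 2: F#m, A.
The most common triads (2) are shared with D major.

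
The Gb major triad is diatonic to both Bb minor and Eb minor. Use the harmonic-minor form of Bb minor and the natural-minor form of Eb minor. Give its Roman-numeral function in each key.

VI in Bb minor; III in Eb minor

The scale of Bb minor (harmonic minor) is Bb C Db Eb F Gb A; Gb is degree 6, and the triad built there (Gb-Bb-Db) is major, so it is VI.
The scale of Eb minor (natural minor) is Eb F Gb Ab Bb Cb Db; Gb is degree 3, and the triad built there (Gb-Bb-Db) is major, so it is III.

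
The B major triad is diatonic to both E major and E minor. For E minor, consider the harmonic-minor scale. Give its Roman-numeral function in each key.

V in E major; V in E minor

The scale of E major is E F# G# A B C# D#; B is degree 5, and the triad built there (B-D#-F#) is major, so it is V.
The scale of E minor (harmonic minor) is E F# G A B C D#; B is degree 5, and the triad built there (B-D#-F#) is major, so it is V.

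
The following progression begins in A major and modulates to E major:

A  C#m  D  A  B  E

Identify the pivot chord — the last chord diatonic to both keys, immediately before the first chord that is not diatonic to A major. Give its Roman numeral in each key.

A — I in A major, IV in E major

Chords diatonic to A major: A, Bm, C#m, D, E, F#m, G#dim.
Reading the progression, the first chord not in that set is B, so the modulation leaves A major there.
The chord immediately before B is A, which is diatonic to both keys: I in A major and IV in E major.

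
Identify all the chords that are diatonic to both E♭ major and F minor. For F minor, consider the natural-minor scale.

Triads in E♭ major: E♭ (I), Fm (ii), Gm (iii), A♭ (IV), B♭ (V), Cm (vi), Ddim (vii°).
Triads in F minor (natural minor): Fm (i), Gdim (ii°), A♭ (III), B♭m (iv), Cm (v), D♭ (VI), E♭ (VII).
Shared triads with their functions: E♭ (I in E♭ major, VII in F minor); Fm (ii in E♭ major, i in F minor); A♭ (IV in E♭ major, III in F minor); Cm (vi in E♭ major, v in F minor).

E♭, Fm, A♭, Cm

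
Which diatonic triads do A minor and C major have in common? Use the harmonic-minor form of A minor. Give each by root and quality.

Am, Bdim, Dm, F

Triads in A minor (harmonic minor): Am (i), Bdim (ii°), Caug (III+), Dm (iv), E (V), F (VI), G#dim (vii°).
Triads in C major: C (I), Dm (ii), Em (iii), F (IV), G (V), Am (vi), Bdim (vii°).
Shared triads with their functions: Am (i in A minor, vi in C major); Bdim (ii° in A minor, vii° in C major); Dm (iv in A minor, ii in C major); F (VI in A minor, IV in C major).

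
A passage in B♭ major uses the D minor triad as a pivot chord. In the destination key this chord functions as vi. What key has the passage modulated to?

F major

The numeral vi denotes a minor triad on scale degree 6. With D on degree 6, the tonic of the new key is F.
Degree 6 carries a minor triad in major keys, so the destination is F major.
Check: the diatonic triads of F major are F (I), Gm (ii), Am (iii), B♭ (IV), C (V), Dm (vi), Edim (vii°) — D minor is indeed vi.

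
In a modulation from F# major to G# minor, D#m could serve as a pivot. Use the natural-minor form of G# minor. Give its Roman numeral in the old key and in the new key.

vi in F# major; v in G# minor

The scale of F# major is F# G# A# B C# D# E#; D# is degree 6, and the triad built there (D#-F#-A#) is minor, so it is vi.
The scale of G# minor (natural minor) is G# A# B C# D# E F#; D# is degree 5, and the triad built there (D#-F#-A#) is minor, so it is v.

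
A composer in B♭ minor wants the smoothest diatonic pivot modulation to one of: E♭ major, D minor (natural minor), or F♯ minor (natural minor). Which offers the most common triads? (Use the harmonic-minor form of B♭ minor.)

Triads of B♭ minor (harmonic minor): B♭ minor (i), C diminished (ii°), D♭ augmented (III+), E♭ minor (iv), F major (V), G♭ major (VI), A diminished (vii°).
E♭ major shares 0: none.
D minor (natural minor) shares 1: F.
F♯ minor (natural minor) shares 0: none.
The most common triads (1) are shared with D minor.

D minor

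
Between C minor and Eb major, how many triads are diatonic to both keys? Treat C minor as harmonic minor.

4

Diatonic triads of C minor (harmonic minor): Cm (i), Ddim (ii°), Ebaug (III+), Fm (iv), G (V), Ab (VI), Bdim (vii°).
Diatonic triads of Eb major: Eb (I), Fm (ii), Gm (iii), Ab (IV), Bb (V), Cm (vi), Ddim (vii°).
Matching root and quality in both lists: Cm, Ddim, Fm, Ab.
That gives 4 common triads.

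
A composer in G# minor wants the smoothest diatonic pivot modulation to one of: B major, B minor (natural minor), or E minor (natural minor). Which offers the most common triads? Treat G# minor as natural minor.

B major

Triads of G# minor (natural minor): G#m (i), A#dim (ii°), B (III), C#m (iv), D#m (v), E (VI), F# (VII).
B major shares 7: G#m, A#dim, B, C#m, D#m, E, F#.
B minor (natural minor) shares 0: none.
E minor (natural minor) shares 0: none.
The most common triads (7) are shared with B major.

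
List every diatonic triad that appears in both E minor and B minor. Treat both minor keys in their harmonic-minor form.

Triads in E minor (harmonic minor): Em (i), F#dim (ii°), Gaug (III+), Am (iv), B (V), C (VI), D#dim (vii°).
Triads in B minor (harmonic minor): Bm (i), C#dim (ii°), Daug (III+), Em (iv), F# (V), G (VI), A#dim (vii°).
Shared triads with their functions: Em (i in E minor, iv in B minor).

Em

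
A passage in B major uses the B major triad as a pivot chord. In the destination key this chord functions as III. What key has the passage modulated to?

The numeral III denotes a major triad on scale degree 3. With B on degree 3, the tonic of the new key is G#.
Degree 3 carries a major triad in natural-minor keys, so the destination is G# minor.
Check: the diatonic triads of G# minor (natural minor) are G#m (i), A#dim (ii°), B (III), C#m (iv), D#m (v), E (VI), F# (VII) — B major is indeed III.

G# minor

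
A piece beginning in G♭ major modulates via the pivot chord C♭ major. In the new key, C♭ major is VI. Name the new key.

E♭ minor

The numeral VI denotes a major triad on scale degree 6. With C♭ on degree 6, the tonic of the new key is E♭.
Degree 6 carries a major triad in minor keys, so the destination is E♭ minor.
Check: the diatonic triads of E♭ minor (natural minor) are E♭m (i), Fdim (ii°), G♭ (III), A♭m (iv), B♭m (v), C♭ (VI), D♭ (VII) — C♭ major is indeed VI.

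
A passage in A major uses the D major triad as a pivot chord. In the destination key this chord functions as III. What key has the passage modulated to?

B minor

The numeral III denotes a major triad on scale degree 3. With D on degree 3, the tonic of the new key is B.
Degree 3 carries a major triad in natural-minor keys, so the destination is B minor.
Check: the diatonic triads of B minor (natural minor) are Bm (i), C#dim (ii°), D (III), Em (iv), F#m (v), G (VI), A (VII) — D major is indeed III.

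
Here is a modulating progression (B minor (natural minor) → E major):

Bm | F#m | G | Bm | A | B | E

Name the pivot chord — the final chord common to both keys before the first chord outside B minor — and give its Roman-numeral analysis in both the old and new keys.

Chords diatonic to B minor: Bm, C#dim, D, Em, F#m, G, A.
Reading the progression, the first chord not in that set is B, so the modulation leaves B minor there.
The chord immediately before B is A, which is diatonic to both keys: VII in B minor and IV in E major.

A — VII in B minor, IV in E major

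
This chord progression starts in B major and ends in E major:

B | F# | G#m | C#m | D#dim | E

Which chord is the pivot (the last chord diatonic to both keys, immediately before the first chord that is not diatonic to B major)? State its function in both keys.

Chords diatonic to B major: B, C#m, D#m, E, F#, G#m, A#dim.
Reading the progression, the first chord not in that set is D#dim, so the modulation leaves B major there.
The chord immediately before D#dim is C#m, which is diatonic to both keys: ii in B major and vi in E major.

C#m — ii in B major, vi in E major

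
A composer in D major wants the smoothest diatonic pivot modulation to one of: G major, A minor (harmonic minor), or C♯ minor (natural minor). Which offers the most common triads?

G major

Triads of D major: D major (I), E minor (ii), F♯ minor (iii), G major (IV), A major (V), B minor (vi), C♯ diminished (vii°).
G major shares 4: D, Em, G, Bm.
A minor (harmonic minor) shares 0: none.
C♯ minor (natural minor) shares 2: F♯m, A.
The most common triads (4) are shared with G major.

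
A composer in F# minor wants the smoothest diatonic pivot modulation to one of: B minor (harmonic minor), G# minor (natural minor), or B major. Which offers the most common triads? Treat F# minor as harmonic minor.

B minor

Triads of F# minor (harmonic minor): F#m (i), G#dim (ii°), Aaug (III+), Bm (iv), C# (V), D (VI), E#dim (vii°).
B minor (harmonic minor) shares 1: Bm.
G# minor (natural minor) shares 0: none.
B major shares 0: none.
The most common triads (1) are shared with B minor.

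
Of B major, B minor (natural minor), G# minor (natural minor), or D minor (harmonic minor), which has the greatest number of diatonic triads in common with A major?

B minor

Triads of A major: A major (I), B minor (ii), C# minor (iii), D major (IV), E major (V), F# minor (vi), G# diminished (vii°).
B major shares 2: C#m, E.
B minor (natural minor) shares 4: A, Bm, D, F#m.
G# minor (natural minor) shares 2: C#m, E.
D minor (harmonic minor) shares 1: A.
The most common triads (4) are shared with B minor.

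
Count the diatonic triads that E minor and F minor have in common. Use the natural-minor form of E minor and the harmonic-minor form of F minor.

1

Diatonic triads of E minor (natural minor): Em (i), F#dim (ii°), G (III), Am (iv), Bm (v), C (VI), D (VII).
Diatonic triads of F minor (harmonic minor): Fm (i), Gdim (ii°), Abaug (III+), Bbm (iv), C (V), Db (VI), Edim (vii°).
Matching root and quality in both lists: C.
That gives 1 common triad.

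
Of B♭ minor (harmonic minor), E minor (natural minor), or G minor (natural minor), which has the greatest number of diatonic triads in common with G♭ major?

Triads of G♭ major: G♭ major (I), A♭ minor (ii), B♭ minor (iii), C♭ major (IV), D♭ major (V), E♭ minor (vi), F diminished (vii°).
B♭ minor (harmonic minor) shares 3: G♭, B♭m, E♭m.
E minor (natural minor) shares 0: none.
G minor (natural minor) shares 0: none.
The most common triads (3) are shared with B♭ minor.

B♭ minor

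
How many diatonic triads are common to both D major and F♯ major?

0

Diatonic triads of D major: D (I), Em (ii), F♯m (iii), G (IV), A (V), Bm (vi), C♯dim (vii°).
Diatonic triads of F♯ major: F♯ (I), G♯m (ii), A♯m (iii), B (IV), C♯ (V), D♯m (vi), E♯dim (vii°).
No triad has the same root and quality in both keys.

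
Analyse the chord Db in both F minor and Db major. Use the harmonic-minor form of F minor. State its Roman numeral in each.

VI in F minor; I in Db major

The scale of F minor (harmonic minor) is F G Ab Bb C Db E; Db is degree 6, and the triad built there (Db-F-Ab) is major, so it is VI.
The scale of Db major is Db Eb F Gb Ab Bb C; Db is degree 1, and the triad built there (Db-F-Ab) is major, so it is I.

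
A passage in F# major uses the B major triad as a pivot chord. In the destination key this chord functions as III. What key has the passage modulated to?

G# minor

The numeral III denotes a major triad on scale degree 3. With B on degree 3, the tonic of the new key is G#.
Degree 3 carries a major triad in natural-minor keys, so the destination is G# minor.
Check: the diatonic triads of G# minor (natural minor) are G#m (i), A#dim (ii°), B (III), C#m (iv), D#m (v), E (VI), F# (VII) — B major is indeed III.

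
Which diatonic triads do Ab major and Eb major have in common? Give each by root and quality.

Triads in Ab major: Ab (I), Bbm (ii), Cm (iii), Db (IV), Eb (V), Fm (vi), Gdim (vii°).
Triads in Eb major: Eb (I), Fm (ii), Gm (iii), Ab (IV), Bb (V), Cm (vi), Ddim (vii°).
Shared triads with their functions: Ab (I in Ab major, IV in Eb major); Cm (iii in Ab major, vi in Eb major); Eb (V in Ab major, I in Eb major); Fm (vi in Ab major, ii in Eb major).

Ab, Cm, Eb, Fm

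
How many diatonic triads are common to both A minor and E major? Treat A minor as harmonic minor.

Diatonic triads of A minor (harmonic minor): A minor (i), B diminished (ii°), C augmented (III+), D minor (iv), E major (V), F major (VI), G# diminished (vii°).
Diatonic triads of E major: E major (I), F# minor (ii), G# minor (iii), A major (IV), B major (V), C# minor (vi), D# diminished (vii°).
Matching root and quality in both lists: E major.
That gives 1 common triad.

1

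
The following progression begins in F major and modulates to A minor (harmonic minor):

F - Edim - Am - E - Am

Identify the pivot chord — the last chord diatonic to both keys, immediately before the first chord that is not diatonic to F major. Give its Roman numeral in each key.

Am — iii in F major, i in A minor

Chords diatonic to F major: F, Gm, Am, Bb, C, Dm, Edim.
Reading the progression, the first chord not in that set is E, so the modulation leaves F major there.
The chord immediately before E is Am, which is diatonic to both keys: iii in F major and i in A minor.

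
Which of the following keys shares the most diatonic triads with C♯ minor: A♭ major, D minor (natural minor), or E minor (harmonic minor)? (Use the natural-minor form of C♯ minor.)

E minor

Triads of C♯ minor (natural minor): C♯ minor (i), D♯ diminished (ii°), E major (III), F♯ minor (iv), G♯ minor (v), A major (VI), B major (VII).
A♭ major shares 0: none.
D minor (natural minor) shares 0: none.
E minor (harmonic minor) shares 2: D♯dim, B.
The most common triads (2) are shared with E minor.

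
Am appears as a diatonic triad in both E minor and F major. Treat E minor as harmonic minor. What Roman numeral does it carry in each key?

The scale of E minor (harmonic minor) is E F# G A B C D#; A is degree 4, and the triad built there (A-C-E) is minor, so it is iv.
The scale of F major is F G A Bb C D E; A is degree 3, and the triad built there (A-C-E) is minor, so it is iii.

iv in E minor; iii in F major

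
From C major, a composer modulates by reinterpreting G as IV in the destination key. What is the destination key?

The numeral IV denotes a major triad on scale degree 4. With G on degree 4, the tonic of the new key is D.
Degree 4 carries a major triad in major keys, so the destination is D major.
Check: the diatonic triads of D major are D (I), Em (ii), F#m (iii), G (IV), A (V), Bm (vi), C#dim (vii°) — G is indeed IV.

D major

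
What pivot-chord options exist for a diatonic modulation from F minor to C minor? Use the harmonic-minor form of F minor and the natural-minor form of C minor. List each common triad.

Triads in F minor (harmonic minor): F minor (i), G diminished (ii°), Ab augmented (III+), Bb minor (iv), C major (V), Db major (VI), E diminished (vii°).
Triads in C minor (natural minor): C minor (i), D diminished (ii°), Eb major (III), F minor (iv), G minor (v), Ab major (VI), Bb major (VII).
Shared triads with their functions: F minor (i in F minor, iv in C minor).

Fm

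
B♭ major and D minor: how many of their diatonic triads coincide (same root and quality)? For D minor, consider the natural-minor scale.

Diatonic triads of B♭ major: B♭ major (I), C minor (ii), D minor (iii), E♭ major (IV), F major (V), G minor (vi), A diminished (vii°).
Diatonic triads of D minor (natural minor): D minor (i), E diminished (ii°), F major (III), G minor (iv), A minor (v), B♭ major (VI), C major (VII).
Matching root and quality in both lists: B♭ major, D minor, F major, G minor.
That gives 4 common triads.

4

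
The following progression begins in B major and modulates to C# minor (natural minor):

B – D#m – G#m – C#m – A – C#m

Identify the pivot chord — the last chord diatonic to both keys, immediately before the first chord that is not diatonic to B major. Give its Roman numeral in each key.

C#m — ii in B major, i in C# minor

Chords diatonic to B major: B, C#m, D#m, E, F#, G#m, A#dim.
Reading the progression, the first chord not in that set is A, so the modulation leaves B major there.
The chord immediately before A is C#m, which is diatonic to both keys: ii in B major and i in C# minor.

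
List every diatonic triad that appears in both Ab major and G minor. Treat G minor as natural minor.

Cm, Eb

Triads in Ab major: Ab (I), Bbm (ii), Cm (iii), Db (IV), Eb (V), Fm (vi), Gdim (vii°).
Triads in G minor (natural minor): Gm (i), Adim (ii°), Bb (III), Cm (iv), Dm (v), Eb (VI), F (VII).
Shared triads with their functions: Cm (iii in Ab major, iv in G minor); Eb (V in Ab major, VI in G minor).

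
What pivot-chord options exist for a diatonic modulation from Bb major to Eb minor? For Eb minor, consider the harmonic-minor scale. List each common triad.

Bb

Triads in Bb major: Bb major (I), C minor (ii), D minor (iii), Eb major (IV), F major (V), G minor (vi), A diminished (vii°).
Triads in Eb minor (harmonic minor): Eb minor (i), F diminished (ii°), Gb augmented (III+), Ab minor (iv), Bb major (V), Cb major (VI), D diminished (vii°).
Shared triads with their functions: Bb major (I in Bb major, V in Eb minor).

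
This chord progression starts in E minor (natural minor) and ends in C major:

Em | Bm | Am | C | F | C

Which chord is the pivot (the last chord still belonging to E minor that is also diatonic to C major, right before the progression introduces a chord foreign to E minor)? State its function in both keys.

C — VI in E minor, I in C major

Chords diatonic to E minor: Em, F#dim, G, Am, Bm, C, D.
Reading the progression, the first chord not in that set is F, so the modulation leaves E minor there.
The chord immediately before F is C, which is diatonic to both keys: VI in E minor and I in C major.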